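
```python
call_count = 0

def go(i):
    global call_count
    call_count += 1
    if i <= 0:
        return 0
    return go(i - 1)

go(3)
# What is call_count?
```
Call trace:
go(i=3)
  go(i=2)
    go(i=1)
      go(i=0)
      -> return 0
    -> return 0
  -> return 0
-> return 0

call_count is incremented once per call. go is entered once for each i = 3, 2, 1, 0 (the i <= 0 call returns without recursing), i.e. 3 + 1 calls.
call_count = 4

Final answer: 4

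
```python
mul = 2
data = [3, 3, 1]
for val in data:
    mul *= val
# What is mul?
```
Trace:
  mul=2
  mul=6, val=3
  mul=18, val=3
  mul=18, val=1

Final answer: 18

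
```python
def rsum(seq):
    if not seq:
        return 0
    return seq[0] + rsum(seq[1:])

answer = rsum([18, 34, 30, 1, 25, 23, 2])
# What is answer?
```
Call trace:
rsum(seq=[18, 34, 30, 1, 25, 23, 2])
  rsum(seq=[34, 30, 1, 25, 23, 2])
    rsum(seq=[30, 1, 25, 23, 2])
      rsum(seq=[1, 25, 23, 2])
        rsum(seq=[25, 23, 2])
          rsum(seq=[23, 2])
            rsum(seq=[2])
              rsum(seq=[])
              -> return 0
            -> return 2
          -> return 25
        -> return 50
      -> return 51
    -> return 81
  -> return 115
-> return 133

Final answer: 133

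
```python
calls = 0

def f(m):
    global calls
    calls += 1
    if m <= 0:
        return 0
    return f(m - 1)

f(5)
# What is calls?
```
Call trace:
f(m=5)
  f(m=4)
    f(m=3)
      f(m=2)
        f(m=1)
          f(m=0)
          -> return 0
        -> return 0
      -> return 0
    -> return 0
  -> return 0
-> return 0

calls is incremented once per call. f is entered once for each m = 5, 4, 3, 2, 1, 0 (the m <= 0 call returns without recursing), i.e. 5 + 1 calls.
calls = 6

Final answer: 6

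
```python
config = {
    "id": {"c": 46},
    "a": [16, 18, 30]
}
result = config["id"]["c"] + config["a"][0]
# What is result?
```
Trace:
  config={'id': {'c': 46}, 'a': [16, 18, 30]}
  config={'id': {'c': 46}, 'a': [16, 18, 30]}, result=62

Final answer: 62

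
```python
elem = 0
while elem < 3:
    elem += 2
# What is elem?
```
Trace:
  elem=0
  elem=2
  elem=4

Final answer: 4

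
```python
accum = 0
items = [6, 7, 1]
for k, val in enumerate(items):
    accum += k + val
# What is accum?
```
Trace:
  accum=0
  accum=6, k=0, val=6
  accum=14, k=1, val=7
  accum=17, k=2, val=1

Final answer: 17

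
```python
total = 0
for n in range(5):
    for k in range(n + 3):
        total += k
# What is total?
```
Trace:
  total=0
  total=0, n=0, k=0
  total=1, n=0, k=1
  total=3, n=0, k=2
  total=3, n=1, k=0
  total=4, n=1, k=1
  total=6, n=1, k=2
  total=9, n=1, k=3
  total=9, n=2, k=0
  total=10, n=2, k=1
  total=12, n=2, k=2
  total=15, n=2, k=3
  total=19, n=2, k=4
  total=19, n=3, k=0
  total=20, n=3, k=1
  total=22, n=3, k=2
  total=25, n=3, k=3
  total=29, n=3, k=4
  total=34, n=3, k=5
  total=34, n=4, k=0
  total=35, n=4, k=1
  total=37, n=4, k=2
  total=40, n=4, k=3
  total=44, n=4, k=4
  total=49, n=4, k=5
  total=55, n=4, k=6

Final answer: 55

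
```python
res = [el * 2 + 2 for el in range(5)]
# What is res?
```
Trace:
  el=0
  el=1
  el=2
  el=3
  el=4
  res=[2, 4, 6, 8, 10]

Final answer: [2, 4, 6, 8, 10]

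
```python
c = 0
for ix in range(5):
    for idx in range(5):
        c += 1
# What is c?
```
Trace:
  c=0
  c=1, ix=0, idx=0
  c=2, ix=0, idx=1
  c=3, ix=0, idx=2
  c=4, ix=0, idx=3
  c=5, ix=0, idx=4
  c=6, ix=1, idx=0
  c=7, ix=1, idx=1
  c=8, ix=1, idx=2
  c=9, ix=1, idx=3
  c=10, ix=1, idx=4
  c=11, ix=2, idx=0
  c=12, ix=2, idx=1
  c=13, ix=2, idx=2
  c=14, ix=2, idx=3
  c=15, ix=2, idx=4
  c=16, ix=3, idx=0
  c=17, ix=3, idx=1
  c=18, ix=3, idx=2
  c=19, ix=3, idx=3
  c=20, ix=3, idx=4
  c=21, ix=4, idx=0
  c=22, ix=4, idx=1
  c=23, ix=4, idx=2
  c=24, ix=4, idx=3
  c=25, ix=4, idx=4

Final answer: 25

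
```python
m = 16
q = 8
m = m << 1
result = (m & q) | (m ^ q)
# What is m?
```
Trace:
  m=16
  m=16, q=8
  m=32, q=8
  m=32, q=8, result=40

Final answer: 32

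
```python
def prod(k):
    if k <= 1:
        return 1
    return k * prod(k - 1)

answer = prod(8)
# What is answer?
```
Call trace:
prod(k=8)
  prod(k=7)
    prod(k=6)
      prod(k=5)
        prod(k=4)
          prod(k=3)
            prod(k=2)
              prod(k=1)
              -> return 1
            -> return 2
          -> return 6
        -> return 24
      -> return 120
    -> return 720
  -> return 5040
-> return 40320

Final answer: 40320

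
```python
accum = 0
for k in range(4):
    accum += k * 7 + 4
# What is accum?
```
Trace:
  accum=0
  accum=4, k=0
  accum=15, k=1
  accum=33, k=2
  accum=58, k=3

Final answer: 58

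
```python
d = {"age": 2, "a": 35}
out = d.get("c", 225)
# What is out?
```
Trace:
  d={'age': 2, 'a': 35}
  d={'age': 2, 'a': 35}, out=225

Final answer: 225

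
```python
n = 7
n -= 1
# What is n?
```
Trace:
  n=7
  n=6

Final answer: 6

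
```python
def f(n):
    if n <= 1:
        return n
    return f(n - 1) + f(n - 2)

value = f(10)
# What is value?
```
Call trace (a repeated sub-call is expanded the first time; later identical calls just restate its return value):
f(n=10)
  f(n=9)
    f(n=8)
      f(n=7)
        f(n=6)
          f(n=5)
            f(n=4)
              f(n=3)
                f(n=2)
                  f(n=1)
                  -> return 1
                  f(n=0)
                  -> return 0
                -> return 1
                f(n=1)
                -> return 1
              -> return 2
              f(n=2) -> return 1  (same call as traced above)
            -> return 3
            f(n=3) -> return 2  (same call as traced above)
          -> return 5
          f(n=4) -> return 3  (same call as traced above)
        -> return 8
        f(n=5) -> return 5  (same call as traced above)
      -> return 13
      f(n=6) -> return 8  (same call as traced above)
    -> return 21
    f(n=7) -> return 13  (same call as traced above)
  -> return 34
  f(n=8) -> return 21  (same call as traced above)
-> return 55

Final answer: 55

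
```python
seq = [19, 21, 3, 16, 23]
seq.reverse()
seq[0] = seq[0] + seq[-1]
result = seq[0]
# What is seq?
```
Trace:
  seq=[19, 21, 3, 16, 23]
  seq=[23, 16, 3, 21, 19]
  seq=[42, 16, 3, 21, 19]
  seq=[42, 16, 3, 21, 19], result=42

Final answer: [42, 16, 3, 21, 19]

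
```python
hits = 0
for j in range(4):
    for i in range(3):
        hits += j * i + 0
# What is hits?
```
Trace:
  hits=0
  hits=0, j=0, i=0
  hits=0, j=0, i=1
  hits=0, j=0, i=2
  hits=0, j=1, i=0
  hits=1, j=1, i=1
  hits=3, j=1, i=2
  hits=3, j=2, i=0
  hits=5, j=2, i=1
  hits=9, j=2, i=2
  hits=9, j=3, i=0
  hits=12, j=3, i=1
  hits=18, j=3, i=2

Final answer: 18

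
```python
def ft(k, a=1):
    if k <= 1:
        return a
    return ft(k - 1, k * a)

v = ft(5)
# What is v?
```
Call trace:
ft(k=5, a=1)
  ft(k=4, a=5)
    ft(k=3, a=20)
      ft(k=2, a=60)
        ft(k=1, a=120)
        -> return 120
      -> return 120
    -> return 120
  -> return 120
-> return 120

Final answer: 120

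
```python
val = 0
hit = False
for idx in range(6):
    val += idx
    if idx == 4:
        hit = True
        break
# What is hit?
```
Trace:
  val=0
  val=0, hit=False
  val=0, hit=False, idx=0
  val=1, hit=False, idx=1
  val=3, hit=False, idx=2
  val=6, hit=False, idx=3
  val=10, hit=True, idx=4

Final answer: True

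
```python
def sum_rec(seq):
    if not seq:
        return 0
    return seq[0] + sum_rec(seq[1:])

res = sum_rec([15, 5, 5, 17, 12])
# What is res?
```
Call trace:
sum_rec(seq=[15, 5, 5, 17, 12])
  sum_rec(seq=[5, 5, 17, 12])
    sum_rec(seq=[5, 17, 12])
      sum_rec(seq=[17, 12])
        sum_rec(seq=[12])
          sum_rec(seq=[])
          -> return 0
        -> return 12
      -> return 29
    -> return 34
  -> return 39
-> return 54

Final answer: 54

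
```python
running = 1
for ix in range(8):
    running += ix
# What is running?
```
Trace:
  running=1
  running=1, ix=0
  running=2, ix=1
  running=4, ix=2
  running=7, ix=3
  running=11, ix=4
  running=16, ix=5
  running=22, ix=6
  running=29, ix=7

Final answer: 29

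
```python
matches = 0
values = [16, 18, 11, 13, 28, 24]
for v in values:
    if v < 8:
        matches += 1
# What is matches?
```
Trace:
  matches=0
  matches=0, v=16
  matches=0, v=18
  matches=0, v=11
  matches=0, v=13
  matches=0, v=28
  matches=0, v=24

Final answer: 0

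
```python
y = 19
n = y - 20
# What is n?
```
Trace:
  y=19
  y=19, n=-1

Final answer: -1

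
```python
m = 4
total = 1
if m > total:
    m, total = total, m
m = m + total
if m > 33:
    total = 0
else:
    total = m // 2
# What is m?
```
Trace:
  m=4
  m=4, total=1
  m=1, total=4
  m=5, total=4
  m=5, total=2

Final answer: 5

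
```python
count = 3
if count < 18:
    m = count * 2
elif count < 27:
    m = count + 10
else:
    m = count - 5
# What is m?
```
Trace:
  count=3
  count=3, m=6

Final answer: 6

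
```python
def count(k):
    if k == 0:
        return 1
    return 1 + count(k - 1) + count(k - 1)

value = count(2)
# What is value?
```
Call trace (a repeated sub-call is expanded the first time; later identical calls just restate its return value):
count(k=2)
  count(k=1)
    count(k=0)
    -> return 1
    count(k=0)
    -> return 1
  -> return 3
  count(k=1) -> return 3  (same call as traced above)
-> return 7

Final answer: 7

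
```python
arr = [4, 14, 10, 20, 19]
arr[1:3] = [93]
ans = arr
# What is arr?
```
Trace:
  arr=[4, 14, 10, 20, 19]
  arr=[4, 93, 20, 19]
  arr=[4, 93, 20, 19], ans=[4, 93, 20, 19]

Final answer: [4, 93, 20, 19]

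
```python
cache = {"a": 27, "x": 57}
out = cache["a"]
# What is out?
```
Trace:
  cache={'a': 27, 'x': 57}
  cache={'a': 27, 'x': 57}, out=27

Final answer: 27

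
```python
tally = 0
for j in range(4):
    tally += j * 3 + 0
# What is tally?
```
Trace:
  tally=0
  tally=0, j=0
  tally=3, j=1
  tally=9, j=2
  tally=18, j=3

Final answer: 18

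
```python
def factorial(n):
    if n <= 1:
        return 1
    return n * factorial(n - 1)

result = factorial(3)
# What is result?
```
Call trace:
factorial(n=3)
  factorial(n=2)
    factorial(n=1)
    -> return 1
  -> return 2
-> return 6

Final answer: 6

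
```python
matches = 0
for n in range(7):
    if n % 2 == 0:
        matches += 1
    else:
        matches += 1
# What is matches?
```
Trace:
  matches=0
  matches=1, n=0
  matches=2, n=1
  matches=3, n=2
  matches=4, n=3
  matches=5, n=4
  matches=6, n=5
  matches=7, n=6

Final answer: 7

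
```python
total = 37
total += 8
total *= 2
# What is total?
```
Trace:
  total=37
  total=45
  total=90

Final answer: 90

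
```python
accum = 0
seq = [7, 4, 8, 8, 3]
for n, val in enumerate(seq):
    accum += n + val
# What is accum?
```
Trace:
  accum=0
  accum=7, n=0, val=7
  accum=12, n=1, val=4
  accum=22, n=2, val=8
  accum=33, n=3, val=8
  accum=40, n=4, val=3

Final answer: 40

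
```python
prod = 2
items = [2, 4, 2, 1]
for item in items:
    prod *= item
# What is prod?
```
Trace:
  prod=2
  prod=4, item=2
  prod=16, item=4
  prod=32, item=2
  prod=32, item=1

Final answer: 32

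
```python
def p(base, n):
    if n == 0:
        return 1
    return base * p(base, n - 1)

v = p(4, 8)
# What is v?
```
Call trace:
p(base=4, n=8)
  p(base=4, n=7)
    p(base=4, n=6)
      p(base=4, n=5)
        p(base=4, n=4)
          p(base=4, n=3)
            p(base=4, n=2)
              p(base=4, n=1)
                p(base=4, n=0)
                -> return 1
              -> return 4
            -> return 16
          -> return 64
        -> return 256
      -> return 1024
    -> return 4096
  -> return 16384
-> return 65536

Final answer: 65536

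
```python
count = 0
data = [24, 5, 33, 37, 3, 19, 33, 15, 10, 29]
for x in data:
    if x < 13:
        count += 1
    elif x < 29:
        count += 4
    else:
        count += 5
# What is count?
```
Trace:
  count=0
  count=4, x=24
  count=5, x=5
  count=10, x=33
  count=15, x=37
  count=16, x=3
  count=20, x=19
  count=25, x=33
  count=29, x=15
  count=30, x=10
  count=35, x=29

Final answer: 35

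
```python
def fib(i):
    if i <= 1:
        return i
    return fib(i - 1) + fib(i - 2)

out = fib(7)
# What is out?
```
Call trace (a repeated sub-call is expanded the first time; later identical calls just restate its return value):
fib(i=7)
  fib(i=6)
    fib(i=5)
      fib(i=4)
        fib(i=3)
          fib(i=2)
            fib(i=1)
            -> return 1
            fib(i=0)
            -> return 0
          -> return 1
          fib(i=1)
          -> return 1
        -> return 2
        fib(i=2) -> return 1  (same call as traced above)
      -> return 3
      fib(i=3) -> return 2  (same call as traced above)
    -> return 5
    fib(i=4) -> return 3  (same call as traced above)
  -> return 8
  fib(i=5) -> return 5  (same call as traced above)
-> return 13

Final answer: 13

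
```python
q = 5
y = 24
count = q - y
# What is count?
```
Trace:
  q=5
  q=5, y=24
  q=5, y=24, count=-19

Final answer: -19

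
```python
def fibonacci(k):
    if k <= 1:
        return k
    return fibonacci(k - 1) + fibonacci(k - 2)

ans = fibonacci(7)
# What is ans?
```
Call trace (a repeated sub-call is expanded the first time; later identical calls just restate its return value):
fibonacci(k=7)
  fibonacci(k=6)
    fibonacci(k=5)
      fibonacci(k=4)
        fibonacci(k=3)
          fibonacci(k=2)
            fibonacci(k=1)
            -> return 1
            fibonacci(k=0)
            -> return 0
          -> return 1
          fibonacci(k=1)
          -> return 1
        -> return 2
        fibonacci(k=2) -> return 1  (same call as traced above)
      -> return 3
      fibonacci(k=3) -> return 2  (same call as traced above)
    -> return 5
    fibonacci(k=4) -> return 3  (same call as traced above)
  -> return 8
  fibonacci(k=5) -> return 5  (same call as traced above)
-> return 13

Final answer: 13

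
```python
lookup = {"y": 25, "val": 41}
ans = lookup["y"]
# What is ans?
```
Trace:
  lookup={'y': 25, 'val': 41}
  lookup={'y': 25, 'val': 41}, ans=25

Final answer: 25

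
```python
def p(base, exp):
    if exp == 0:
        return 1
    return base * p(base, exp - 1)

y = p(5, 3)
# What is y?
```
Call trace:
p(base=5, exp=3)
  p(base=5, exp=2)
    p(base=5, exp=1)
      p(base=5, exp=0)
      -> return 1
    -> return 5
  -> return 25
-> return 125

Final answer: 125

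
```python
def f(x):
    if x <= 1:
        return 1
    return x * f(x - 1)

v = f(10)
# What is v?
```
Call trace:
f(x=10)
  f(x=9)
    f(x=8)
      f(x=7)
        f(x=6)
          f(x=5)
            f(x=4)
              f(x=3)
                f(x=2)
                  f(x=1)
                  -> return 1
                -> return 2
              -> return 6
            -> return 24
          -> return 120
        -> return 720
      -> return 5040
    -> return 40320
  -> return 362880
-> return 3628800

Final answer: 3628800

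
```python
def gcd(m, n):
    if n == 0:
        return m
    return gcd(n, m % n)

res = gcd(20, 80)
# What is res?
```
Call trace:
gcd(m=20, n=80)
  gcd(m=80, n=20)
    gcd(m=20, n=0)
    -> return 20
  -> return 20
-> return 20

Final answer: 20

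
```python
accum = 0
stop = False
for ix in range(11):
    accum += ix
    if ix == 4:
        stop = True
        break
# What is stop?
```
Trace:
  accum=0
  accum=0, stop=False
  accum=0, stop=False, ix=0
  accum=1, stop=False, ix=1
  accum=3, stop=False, ix=2
  accum=6, stop=False, ix=3
  accum=10, stop=True, ix=4

Final answer: True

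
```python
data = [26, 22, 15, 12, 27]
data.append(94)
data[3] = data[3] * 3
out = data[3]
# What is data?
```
Trace:
  data=[26, 22, 15, 12, 27]
  data=[26, 22, 15, 12, 27, 94]
  data=[26, 22, 15, 36, 27, 94]
  data=[26, 22, 15, 36, 27, 94], out=36

Final answer: [26, 22, 15, 36, 27, 94]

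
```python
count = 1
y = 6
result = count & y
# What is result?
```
Trace:
  count=1
  count=1, y=6
  count=1, y=6, result=0

Final answer: 0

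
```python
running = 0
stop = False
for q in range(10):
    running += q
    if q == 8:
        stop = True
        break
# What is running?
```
Trace:
  running=0
  running=0, stop=False
  running=0, stop=False, q=0
  running=1, stop=False, q=1
  running=3, stop=False, q=2
  running=6, stop=False, q=3
  running=10, stop=False, q=4
  running=15, stop=False, q=5
  running=21, stop=False, q=6
  running=28, stop=False, q=7
  running=36, stop=True, q=8

Final answer: 36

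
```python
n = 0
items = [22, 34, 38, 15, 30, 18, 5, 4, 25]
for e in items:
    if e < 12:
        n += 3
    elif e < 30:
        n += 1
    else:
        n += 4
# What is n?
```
Trace:
  n=0
  n=1, e=22
  n=5, e=34
  n=9, e=38
  n=10, e=15
  n=14, e=30
  n=15, e=18
  n=18, e=5
  n=21, e=4
  n=22, e=25

Final answer: 22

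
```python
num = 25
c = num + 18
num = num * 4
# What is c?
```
Trace:
  num=25
  num=25, c=43
  num=100, c=43

Final answer: 43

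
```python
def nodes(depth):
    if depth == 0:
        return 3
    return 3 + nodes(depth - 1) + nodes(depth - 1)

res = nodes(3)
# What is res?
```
Call trace (a repeated sub-call is expanded the first time; later identical calls just restate its return value):
nodes(depth=3)
  nodes(depth=2)
    nodes(depth=1)
      nodes(depth=0)
      -> return 3
      nodes(depth=0)
      -> return 3
    -> return 9
    nodes(depth=1) -> return 9  (same call as traced above)
  -> return 21
  nodes(depth=2) -> return 21  (same call as traced above)
-> return 45

Final answer: 45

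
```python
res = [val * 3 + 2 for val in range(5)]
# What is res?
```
Trace:
  val=0
  val=1
  val=2
  val=3
  val=4
  res=[2, 5, 8, 11, 14]

Final answer: [2, 5, 8, 11, 14]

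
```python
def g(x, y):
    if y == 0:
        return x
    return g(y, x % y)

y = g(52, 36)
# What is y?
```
Call trace:
g(x=52, y=36)
  g(x=36, y=16)
    g(x=16, y=4)
      g(x=4, y=0)
      -> return 4
    -> return 4
  -> return 4
-> return 4

Final answer: 4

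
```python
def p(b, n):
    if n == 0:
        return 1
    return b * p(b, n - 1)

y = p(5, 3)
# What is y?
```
Call trace:
p(b=5, n=3)
  p(b=5, n=2)
    p(b=5, n=1)
      p(b=5, n=0)
      -> return 1
    -> return 5
  -> return 25
-> return 125

Final answer: 125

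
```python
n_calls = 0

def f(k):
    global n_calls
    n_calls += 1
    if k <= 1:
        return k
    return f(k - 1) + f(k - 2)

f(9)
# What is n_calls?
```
Call trace (a repeated sub-call is expanded the first time; later identical calls just restate its return value):
f(k=9)
  f(k=8)
    f(k=7)
      f(k=6)
        f(k=5)
          f(k=4)
            f(k=3)
              f(k=2)
                f(k=1)
                -> return 1
                f(k=0)
                -> return 0
              -> return 1
              f(k=1)
              -> return 1
            -> return 2
            f(k=2) -> return 1  (same call as traced above)
          -> return 3
          f(k=3) -> return 2  (same call as traced above)
        -> return 5
        f(k=4) -> return 3  (same call as traced above)
      -> return 8
      f(k=5) -> return 5  (same call as traced above)
    -> return 13
    f(k=6) -> return 8  (same call as traced above)
  -> return 21
  f(k=7) -> return 13  (same call as traced above)
-> return 34

n_calls is incremented once per call, so count the calls in each subtree. Let C(k) = number of calls made by f(k).
C(0) = C(1) = 1 (base case, no recursion); C(k) = 1 + C(k - 1) + C(k - 2) otherwise.
C(2) = 1 + C(1) + C(0) = 1 + 1 + 1 = 3
C(3) = 1 + C(2) + C(1) = 1 + 3 + 1 = 5
C(4) = 1 + C(3) + C(2) = 1 + 5 + 3 = 9
C(5) = 1 + C(4) + C(3) = 1 + 9 + 5 = 15
C(6) = 1 + C(5) + C(4) = 1 + 15 + 9 = 25
C(7) = 1 + C(6) + C(5) = 1 + 25 + 15 = 41
C(8) = 1 + C(7) + C(6) = 1 + 41 + 25 = 67
C(9) = 1 + C(8) + C(7) = 1 + 67 + 41 = 109
n_calls = C(9) = 109

Final answer: 109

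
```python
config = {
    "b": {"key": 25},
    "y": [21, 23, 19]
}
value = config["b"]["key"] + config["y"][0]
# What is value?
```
Trace:
  config={'b': {'key': 25}, 'y': [21, 23, 19]}
  config={'b': {'key': 25}, 'y': [21, 23, 19]}, value=46

Final answer: 46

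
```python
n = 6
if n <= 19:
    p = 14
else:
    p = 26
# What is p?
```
Trace:
  n=6
  n=6, p=14

Final answer: 14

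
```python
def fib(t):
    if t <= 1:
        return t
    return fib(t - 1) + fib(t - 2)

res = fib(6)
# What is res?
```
Call trace (a repeated sub-call is expanded the first time; later identical calls just restate its return value):
fib(t=6)
  fib(t=5)
    fib(t=4)
      fib(t=3)
        fib(t=2)
          fib(t=1)
          -> return 1
          fib(t=0)
          -> return 0
        -> return 1
        fib(t=1)
        -> return 1
      -> return 2
      fib(t=2) -> return 1  (same call as traced above)
    -> return 3
    fib(t=3) -> return 2  (same call as traced above)
  -> return 5
  fib(t=4) -> return 3  (same call as traced above)
-> return 8

Final answer: 8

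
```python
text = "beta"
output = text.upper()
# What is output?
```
Trace:
  text='beta'
  text='beta', output='BETA'

Final answer: 'BETA'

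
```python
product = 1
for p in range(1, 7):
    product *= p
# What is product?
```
Trace:
  product=1
  product=1, p=1
  product=2, p=2
  product=6, p=3
  product=24, p=4
  product=120, p=5
  product=720, p=6

Final answer: 720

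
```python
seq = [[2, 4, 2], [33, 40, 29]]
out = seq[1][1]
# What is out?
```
Trace:
  seq=[[2, 4, 2], [33, 40, 29]]
  seq=[[2, 4, 2], [33, 40, 29]], out=40

Final answer: 40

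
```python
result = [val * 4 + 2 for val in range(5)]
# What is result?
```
Trace:
  val=0
  val=1
  val=2
  val=3
  val=4
  result=[2, 6, 10, 14, 18]

Final answer: [2, 6, 10, 14, 18]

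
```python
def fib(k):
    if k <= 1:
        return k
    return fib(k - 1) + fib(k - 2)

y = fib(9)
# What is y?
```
Call trace (a repeated sub-call is expanded the first time; later identical calls just restate its return value):
fib(k=9)
  fib(k=8)
    fib(k=7)
      fib(k=6)
        fib(k=5)
          fib(k=4)
            fib(k=3)
              fib(k=2)
                fib(k=1)
                -> return 1
                fib(k=0)
                -> return 0
              -> return 1
              fib(k=1)
              -> return 1
            -> return 2
            fib(k=2) -> return 1  (same call as traced above)
          -> return 3
          fib(k=3) -> return 2  (same call as traced above)
        -> return 5
        fib(k=4) -> return 3  (same call as traced above)
      -> return 8
      fib(k=5) -> return 5  (same call as traced above)
    -> return 13
    fib(k=6) -> return 8  (same call as traced above)
  -> return 21
  fib(k=7) -> return 13  (same call as traced above)
-> return 34

Final answer: 34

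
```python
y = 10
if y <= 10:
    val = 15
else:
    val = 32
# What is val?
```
Trace:
  y=10
  y=10, val=15

Final answer: 15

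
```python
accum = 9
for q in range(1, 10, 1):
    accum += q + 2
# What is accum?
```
Trace:
  accum=9
  accum=12, q=1
  accum=16, q=2
  accum=21, q=3
  accum=27, q=4
  accum=34, q=5
  accum=42, q=6
  accum=51, q=7
  accum=61, q=8
  accum=72, q=9

Final answer: 72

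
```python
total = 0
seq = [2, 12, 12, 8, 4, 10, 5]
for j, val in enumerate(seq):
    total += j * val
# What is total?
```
Trace:
  total=0
  total=0, j=0, val=2
  total=12, j=1, val=12
  total=36, j=2, val=12
  total=60, j=3, val=8
  total=76, j=4, val=4
  total=126, j=5, val=10
  total=156, j=6, val=5

Final answer: 156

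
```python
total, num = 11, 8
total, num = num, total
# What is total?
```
Trace:
  total=11, num=8
  total=8, num=11

Final answer: 8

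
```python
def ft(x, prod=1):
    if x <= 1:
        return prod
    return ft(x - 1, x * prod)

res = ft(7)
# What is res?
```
Call trace:
ft(x=7, prod=1)
  ft(x=6, prod=7)
    ft(x=5, prod=42)
      ft(x=4, prod=210)
        ft(x=3, prod=840)
          ft(x=2, prod=2520)
            ft(x=1, prod=5040)
            -> return 5040
          -> return 5040
        -> return 5040
      -> return 5040
    -> return 5040
  -> return 5040
-> return 5040

Final answer: 5040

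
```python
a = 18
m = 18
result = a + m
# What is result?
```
Trace:
  a=18
  a=18, m=18
  a=18, m=18, result=36

Final answer: 36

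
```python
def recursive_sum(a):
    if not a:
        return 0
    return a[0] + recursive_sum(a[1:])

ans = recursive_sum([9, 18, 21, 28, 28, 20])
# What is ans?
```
Call trace:
recursive_sum(a=[9, 18, 21, 28, 28, 20])
  recursive_sum(a=[18, 21, 28, 28, 20])
    recursive_sum(a=[21, 28, 28, 20])
      recursive_sum(a=[28, 28, 20])
        recursive_sum(a=[28, 20])
          recursive_sum(a=[20])
            recursive_sum(a=[])
            -> return 0
          -> return 20
        -> return 48
      -> return 76
    -> return 97
  -> return 115
-> return 124

Final answer: 124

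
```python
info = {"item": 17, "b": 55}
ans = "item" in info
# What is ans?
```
Trace:
  info={'item': 17, 'b': 55}
  info={'item': 17, 'b': 55}, ans=True

Final answer: True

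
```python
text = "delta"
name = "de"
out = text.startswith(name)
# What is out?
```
Trace:
  text='delta'
  text='delta', name='de'
  text='delta', name='de', out=True

Final answer: True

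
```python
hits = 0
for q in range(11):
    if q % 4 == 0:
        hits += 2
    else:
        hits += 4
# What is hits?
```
Trace:
  hits=0
  hits=2, q=0
  hits=6, q=1
  hits=10, q=2
  hits=14, q=3
  hits=16, q=4
  hits=20, q=5
  hits=24, q=6
  hits=28, q=7
  hits=30, q=8
  hits=34, q=9
  hits=38, q=10

Final answer: 38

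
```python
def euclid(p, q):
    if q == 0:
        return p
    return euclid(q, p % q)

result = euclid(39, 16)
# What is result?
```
Call trace:
euclid(p=39, q=16)
  euclid(p=16, q=7)
    euclid(p=7, q=2)
      euclid(p=2, q=1)
        euclid(p=1, q=0)
        -> return 1
      -> return 1
    -> return 1
  -> return 1
-> return 1

Final answer: 1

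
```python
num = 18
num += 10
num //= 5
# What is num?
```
Trace:
  num=18
  num=28
  num=5

Final answer: 5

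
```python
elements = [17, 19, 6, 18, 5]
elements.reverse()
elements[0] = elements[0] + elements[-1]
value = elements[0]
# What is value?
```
Trace:
  elements=[17, 19, 6, 18, 5]
  elements=[5, 18, 6, 19, 17]
  elements=[22, 18, 6, 19, 17]
  elements=[22, 18, 6, 19, 17], value=22

Final answer: 22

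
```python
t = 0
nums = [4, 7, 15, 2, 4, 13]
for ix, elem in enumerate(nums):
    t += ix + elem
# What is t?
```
Trace:
  t=0
  t=4, ix=0, elem=4
  t=12, ix=1, elem=7
  t=29, ix=2, elem=15
  t=34, ix=3, elem=2
  t=42, ix=4, elem=4
  t=60, ix=5, elem=13

Final answer: 60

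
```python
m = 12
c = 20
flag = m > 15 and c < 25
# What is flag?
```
Trace:
  m=12
  m=12, c=20
  m=12, c=20, flag=False

Final answer: False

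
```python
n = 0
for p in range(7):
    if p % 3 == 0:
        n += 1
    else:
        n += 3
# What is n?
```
Trace:
  n=0
  n=1, p=0
  n=4, p=1
  n=7, p=2
  n=8, p=3
  n=11, p=4
  n=14, p=5
  n=15, p=6

Final answer: 15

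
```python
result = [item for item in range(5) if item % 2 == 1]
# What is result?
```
Trace:
  item=0
  item=1
  item=2
  item=3
  item=4
  result=[1, 3]

Final answer: [1, 3]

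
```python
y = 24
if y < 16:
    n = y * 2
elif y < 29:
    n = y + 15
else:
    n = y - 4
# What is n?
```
Trace:
  y=24
  y=24, n=39

Final answer: 39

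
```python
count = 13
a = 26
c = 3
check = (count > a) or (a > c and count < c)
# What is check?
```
Trace:
  count=13
  count=13, a=26
  count=13, a=26, c=3
  count=13, a=26, c=3, check=False

Final answer: False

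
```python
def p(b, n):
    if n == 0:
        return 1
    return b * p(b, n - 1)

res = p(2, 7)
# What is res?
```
Call trace:
p(b=2, n=7)
  p(b=2, n=6)
    p(b=2, n=5)
      p(b=2, n=4)
        p(b=2, n=3)
          p(b=2, n=2)
            p(b=2, n=1)
              p(b=2, n=0)
              -> return 1
            -> return 2
          -> return 4
        -> return 8
      -> return 16
    -> return 32
  -> return 64
-> return 128

Final answer: 128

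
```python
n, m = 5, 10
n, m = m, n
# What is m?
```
Trace:
  n=5, m=10
  n=10, m=5

Final answer: 5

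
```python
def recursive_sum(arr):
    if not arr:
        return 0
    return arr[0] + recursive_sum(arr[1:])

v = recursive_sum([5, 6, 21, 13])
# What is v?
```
Call trace:
recursive_sum(arr=[5, 6, 21, 13])
  recursive_sum(arr=[6, 21, 13])
    recursive_sum(arr=[21, 13])
      recursive_sum(arr=[13])
        recursive_sum(arr=[])
        -> return 0
      -> return 13
    -> return 34
  -> return 40
-> return 45

Final answer: 45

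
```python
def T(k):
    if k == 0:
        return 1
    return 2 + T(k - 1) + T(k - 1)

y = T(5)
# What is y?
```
Call trace (a repeated sub-call is expanded the first time; later identical calls just restate its return value):
T(k=5)
  T(k=4)
    T(k=3)
      T(k=2)
        T(k=1)
          T(k=0)
          -> return 1
          T(k=0)
          -> return 1
        -> return 4
        T(k=1) -> return 4  (same call as traced above)
      -> return 10
      T(k=2) -> return 10  (same call as traced above)
    -> return 22
    T(k=3) -> return 22  (same call as traced above)
  -> return 46
  T(k=4) -> return 46  (same call as traced above)
-> return 94

Final answer: 94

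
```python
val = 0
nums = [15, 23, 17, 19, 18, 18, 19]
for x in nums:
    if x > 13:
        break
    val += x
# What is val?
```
Trace:
  val=0
  val=0, x=15

Final answer: 0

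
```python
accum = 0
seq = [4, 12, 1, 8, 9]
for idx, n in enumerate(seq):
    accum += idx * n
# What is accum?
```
Trace:
  accum=0
  accum=0, idx=0, n=4
  accum=12, idx=1, n=12
  accum=14, idx=2, n=1
  accum=38, idx=3, n=8
  accum=74, idx=4, n=9

Final answer: 74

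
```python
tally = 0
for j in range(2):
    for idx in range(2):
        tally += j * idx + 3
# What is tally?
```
Trace:
  tally=0
  tally=3, j=0, idx=0
  tally=6, j=0, idx=1
  tally=9, j=1, idx=0
  tally=13, j=1, idx=1

Final answer: 13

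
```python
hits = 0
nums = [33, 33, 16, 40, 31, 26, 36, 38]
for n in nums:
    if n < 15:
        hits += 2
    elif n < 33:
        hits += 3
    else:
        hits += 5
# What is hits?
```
Trace:
  hits=0
  hits=5, n=33
  hits=10, n=33
  hits=13, n=16
  hits=18, n=40
  hits=21, n=31
  hits=24, n=26
  hits=29, n=36
  hits=34, n=38

Final answer: 34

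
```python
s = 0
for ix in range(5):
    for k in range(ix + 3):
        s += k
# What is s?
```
Trace:
  s=0
  s=0, ix=0, k=0
  s=1, ix=0, k=1
  s=3, ix=0, k=2
  s=3, ix=1, k=0
  s=4, ix=1, k=1
  s=6, ix=1, k=2
  s=9, ix=1, k=3
  s=9, ix=2, k=0
  s=10, ix=2, k=1
  s=12, ix=2, k=2
  s=15, ix=2, k=3
  s=19, ix=2, k=4
  s=19, ix=3, k=0
  s=20, ix=3, k=1
  s=22, ix=3, k=2
  s=25, ix=3, k=3
  s=29, ix=3, k=4
  s=34, ix=3, k=5
  s=34, ix=4, k=0
  s=35, ix=4, k=1
  s=37, ix=4, k=2
  s=40, ix=4, k=3
  s=44, ix=4, k=4
  s=49, ix=4, k=5
  s=55, ix=4, k=6

Final answer: 55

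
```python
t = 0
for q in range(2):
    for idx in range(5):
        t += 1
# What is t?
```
Trace:
  t=0
  t=1, q=0, idx=0
  t=2, q=0, idx=1
  t=3, q=0, idx=2
  t=4, q=0, idx=3
  t=5, q=0, idx=4
  t=6, q=1, idx=0
  t=7, q=1, idx=1
  t=8, q=1, idx=2
  t=9, q=1, idx=3
  t=10, q=1, idx=4

Final answer: 10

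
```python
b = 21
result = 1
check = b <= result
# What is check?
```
Trace:
  b=21
  b=21, result=1
  b=21, result=1, check=False

Final answer: False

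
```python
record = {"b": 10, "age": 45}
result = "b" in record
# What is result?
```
Trace:
  record={'b': 10, 'age': 45}
  record={'b': 10, 'age': 45}, result=True

Final answer: True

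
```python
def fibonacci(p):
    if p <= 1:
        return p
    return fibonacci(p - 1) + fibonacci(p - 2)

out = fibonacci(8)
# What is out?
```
Call trace (a repeated sub-call is expanded the first time; later identical calls just restate its return value):
fibonacci(p=8)
  fibonacci(p=7)
    fibonacci(p=6)
      fibonacci(p=5)
        fibonacci(p=4)
          fibonacci(p=3)
            fibonacci(p=2)
              fibonacci(p=1)
              -> return 1
              fibonacci(p=0)
              -> return 0
            -> return 1
            fibonacci(p=1)
            -> return 1
          -> return 2
          fibonacci(p=2) -> return 1  (same call as traced above)
        -> return 3
        fibonacci(p=3) -> return 2  (same call as traced above)
      -> return 5
      fibonacci(p=4) -> return 3  (same call as traced above)
    -> return 8
    fibonacci(p=5) -> return 5  (same call as traced above)
  -> return 13
  fibonacci(p=6) -> return 8  (same call as traced above)
-> return 21

Final answer: 21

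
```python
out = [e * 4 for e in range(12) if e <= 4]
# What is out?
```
Trace:
  e=0
  e=1
  e=2
  e=3
  e=4
  e=5
  e=6
  e=7
  e=8
  e=9
  e=10
  e=11
  out=[0, 4, 8, 12, 16]

Final answer: [0, 4, 8, 12, 16]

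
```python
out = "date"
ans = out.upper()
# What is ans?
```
Trace:
  out='date'
  out='date', ans='DATE'

Final answer: 'DATE'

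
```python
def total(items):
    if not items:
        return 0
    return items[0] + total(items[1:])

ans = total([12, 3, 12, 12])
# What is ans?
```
Call trace:
total(items=[12, 3, 12, 12])
  total(items=[3, 12, 12])
    total(items=[12, 12])
      total(items=[12])
        total(items=[])
        -> return 0
      -> return 12
    -> return 24
  -> return 27
-> return 39

Final answer: 39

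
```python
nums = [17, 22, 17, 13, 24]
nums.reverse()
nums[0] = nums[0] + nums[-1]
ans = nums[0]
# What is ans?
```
Trace:
  nums=[17, 22, 17, 13, 24]
  nums=[24, 13, 17, 22, 17]
  nums=[41, 13, 17, 22, 17]
  nums=[41, 13, 17, 22, 17], ans=41

Final answer: 41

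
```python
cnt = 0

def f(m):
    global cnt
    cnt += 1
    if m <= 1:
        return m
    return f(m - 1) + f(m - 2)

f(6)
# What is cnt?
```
Call trace (a repeated sub-call is expanded the first time; later identical calls just restate its return value):
f(m=6)
  f(m=5)
    f(m=4)
      f(m=3)
        f(m=2)
          f(m=1)
          -> return 1
          f(m=0)
          -> return 0
        -> return 1
        f(m=1)
        -> return 1
      -> return 2
      f(m=2) -> return 1  (same call as traced above)
    -> return 3
    f(m=3) -> return 2  (same call as traced above)
  -> return 5
  f(m=4) -> return 3  (same call as traced above)
-> return 8

cnt is incremented once per call, so count the calls in each subtree. Let C(m) = number of calls made by f(m).
C(0) = C(1) = 1 (base case, no recursion); C(m) = 1 + C(m - 1) + C(m - 2) otherwise.
C(2) = 1 + C(1) + C(0) = 1 + 1 + 1 = 3
C(3) = 1 + C(2) + C(1) = 1 + 3 + 1 = 5
C(4) = 1 + C(3) + C(2) = 1 + 5 + 3 = 9
C(5) = 1 + C(4) + C(3) = 1 + 9 + 5 = 15
C(6) = 1 + C(5) + C(4) = 1 + 15 + 9 = 25
cnt = C(6) = 25

Final answer: 25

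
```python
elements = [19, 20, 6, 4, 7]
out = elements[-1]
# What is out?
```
Trace:
  elements=[19, 20, 6, 4, 7]
  elements=[19, 20, 6, 4, 7], out=7

Final answer: 7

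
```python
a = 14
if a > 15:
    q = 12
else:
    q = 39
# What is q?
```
Trace:
  a=14
  a=14, q=39

Final answer: 39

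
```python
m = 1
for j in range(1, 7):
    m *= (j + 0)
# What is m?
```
Trace:
  m=1
  m=1, j=1
  m=2, j=2
  m=6, j=3
  m=24, j=4
  m=120, j=5
  m=720, j=6

Final answer: 720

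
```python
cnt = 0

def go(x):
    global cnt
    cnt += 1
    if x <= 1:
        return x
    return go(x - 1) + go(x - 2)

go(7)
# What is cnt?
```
Call trace (a repeated sub-call is expanded the first time; later identical calls just restate its return value):
go(x=7)
  go(x=6)
    go(x=5)
      go(x=4)
        go(x=3)
          go(x=2)
            go(x=1)
            -> return 1
            go(x=0)
            -> return 0
          -> return 1
          go(x=1)
          -> return 1
        -> return 2
        go(x=2) -> return 1  (same call as traced above)
      -> return 3
      go(x=3) -> return 2  (same call as traced above)
    -> return 5
    go(x=4) -> return 3  (same call as traced above)
  -> return 8
  go(x=5) -> return 5  (same call as traced above)
-> return 13

cnt is incremented once per call, so count the calls in each subtree. Let C(x) = number of calls made by go(x).
C(0) = C(1) = 1 (base case, no recursion); C(x) = 1 + C(x - 1) + C(x - 2) otherwise.
C(2) = 1 + C(1) + C(0) = 1 + 1 + 1 = 3
C(3) = 1 + C(2) + C(1) = 1 + 3 + 1 = 5
C(4) = 1 + C(3) + C(2) = 1 + 5 + 3 = 9
C(5) = 1 + C(4) + C(3) = 1 + 9 + 5 = 15
C(6) = 1 + C(5) + C(4) = 1 + 15 + 9 = 25
C(7) = 1 + C(6) + C(5) = 1 + 25 + 15 = 41
cnt = C(7) = 41

Final answer: 41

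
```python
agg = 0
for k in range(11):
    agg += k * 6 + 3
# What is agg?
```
Trace:
  agg=0
  agg=3, k=0
  agg=12, k=1
  agg=27, k=2
  agg=48, k=3
  agg=75, k=4
  agg=108, k=5
  agg=147, k=6
  agg=192, k=7
  agg=243, k=8
  agg=300, k=9
  agg=363, k=10

Final answer: 363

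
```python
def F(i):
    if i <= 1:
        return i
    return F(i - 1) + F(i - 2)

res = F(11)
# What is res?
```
Call trace (a repeated sub-call is expanded the first time; later identical calls just restate its return value):
F(i=11)
  F(i=10)
    F(i=9)
      F(i=8)
        F(i=7)
          F(i=6)
            F(i=5)
              F(i=4)
                F(i=3)
                  F(i=2)
                    F(i=1)
                    -> return 1
                    F(i=0)
                    -> return 0
                  -> return 1
                  F(i=1)
                  -> return 1
                -> return 2
                F(i=2) -> return 1  (same call as traced above)
              -> return 3
              F(i=3) -> return 2  (same call as traced above)
            -> return 5
            F(i=4) -> return 3  (same call as traced above)
          -> return 8
          F(i=5) -> return 5  (same call as traced above)
        -> return 13
        F(i=6) -> return 8  (same call as traced above)
      -> return 21
      F(i=7) -> return 13  (same call as traced above)
    -> return 34
    F(i=8) -> return 21  (same call as traced above)
  -> return 55
  F(i=9) -> return 34  (same call as traced above)
-> return 89

Final answer: 89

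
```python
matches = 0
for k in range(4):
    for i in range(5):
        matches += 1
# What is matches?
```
Trace:
  matches=0
  matches=1, k=0, i=0
  matches=2, k=0, i=1
  matches=3, k=0, i=2
  matches=4, k=0, i=3
  matches=5, k=0, i=4
  matches=6, k=1, i=0
  matches=7, k=1, i=1
  matches=8, k=1, i=2
  matches=9, k=1, i=3
  matches=10, k=1, i=4
  matches=11, k=2, i=0
  matches=12, k=2, i=1
  matches=13, k=2, i=2
  matches=14, k=2, i=3
  matches=15, k=2, i=4
  matches=16, k=3, i=0
  matches=17, k=3, i=1
  matches=18, k=3, i=2
  matches=19, k=3, i=3
  matches=20, k=3, i=4

Final answer: 20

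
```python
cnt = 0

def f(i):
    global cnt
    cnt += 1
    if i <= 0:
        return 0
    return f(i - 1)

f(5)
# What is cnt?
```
Call trace:
f(i=5)
  f(i=4)
    f(i=3)
      f(i=2)
        f(i=1)
          f(i=0)
          -> return 0
        -> return 0
      -> return 0
    -> return 0
  -> return 0
-> return 0

cnt is incremented once per call. f is entered once for each i = 5, 4, 3, 2, 1, 0 (the i <= 0 call returns without recursing), i.e. 5 + 1 calls.
cnt = 6

Final answer: 6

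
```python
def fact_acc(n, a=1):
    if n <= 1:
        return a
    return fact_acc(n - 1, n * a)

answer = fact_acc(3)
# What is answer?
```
Call trace:
fact_acc(n=3, a=1)
  fact_acc(n=2, a=3)
    fact_acc(n=1, a=6)
    -> return 6
  -> return 6
-> return 6

Final answer: 6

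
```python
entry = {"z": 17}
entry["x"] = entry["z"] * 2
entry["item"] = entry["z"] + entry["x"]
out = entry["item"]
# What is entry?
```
Trace:
  entry={'z': 17}
  entry={'z': 17, 'x': 34}
  entry={'z': 17, 'x': 34, 'item': 51}
  entry={'z': 17, 'x': 34, 'item': 51}, out=51

Final answer: {'z': 17, 'x': 34, 'item': 51}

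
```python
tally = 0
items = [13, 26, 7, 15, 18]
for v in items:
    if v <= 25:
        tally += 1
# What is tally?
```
Trace:
  tally=0
  tally=1, v=13
  tally=1, v=26
  tally=2, v=7
  tally=3, v=15
  tally=4, v=18

Final answer: 4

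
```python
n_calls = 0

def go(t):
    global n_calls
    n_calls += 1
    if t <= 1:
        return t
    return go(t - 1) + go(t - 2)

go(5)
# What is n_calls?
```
Call trace (a repeated sub-call is expanded the first time; later identical calls just restate its return value):
go(t=5)
  go(t=4)
    go(t=3)
      go(t=2)
        go(t=1)
        -> return 1
        go(t=0)
        -> return 0
      -> return 1
      go(t=1)
      -> return 1
    -> return 2
    go(t=2) -> return 1  (same call as traced above)
  -> return 3
  go(t=3) -> return 2  (same call as traced above)
-> return 5

n_calls is incremented once per call, so count the calls in each subtree. Let C(t) = number of calls made by go(t).
C(0) = C(1) = 1 (base case, no recursion); C(t) = 1 + C(t - 1) + C(t - 2) otherwise.
C(2) = 1 + C(1) + C(0) = 1 + 1 + 1 = 3
C(3) = 1 + C(2) + C(1) = 1 + 3 + 1 = 5
C(4) = 1 + C(3) + C(2) = 1 + 5 + 3 = 9
C(5) = 1 + C(4) + C(3) = 1 + 9 + 5 = 15
n_calls = C(5) = 15

Final answer: 15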